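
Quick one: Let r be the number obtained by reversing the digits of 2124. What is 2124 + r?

Reverse of 2124 is 4212.
2124 + 4212 = 6336

6336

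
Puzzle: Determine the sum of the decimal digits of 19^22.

127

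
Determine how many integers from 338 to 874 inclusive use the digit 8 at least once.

The integers in [338, 874] that use the digit 8 at least once: 338, 348, 358, 368, 378, 380, …, 873, 874.
167 qualify.

167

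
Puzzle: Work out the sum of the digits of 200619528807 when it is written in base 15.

61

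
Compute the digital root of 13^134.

7

The digital root of n equals n mod 9 (or 9 when 9 | n), so we need 13^134 mod 9.
13^134 ≡ 7 (mod 9), so the digital root is 7.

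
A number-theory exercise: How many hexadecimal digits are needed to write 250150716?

7

250150716 in base 16 is EE8FF3C, which has 7 digits.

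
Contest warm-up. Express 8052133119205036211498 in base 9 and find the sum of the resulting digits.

90

8052133119205036211498 in base 9 is 81527033177141886124182.
Digit sum: 8+1+5+2+7+0+3+3+1+7+7+1+4+1+8+8+6+1+2+4+1+8+2 = 90.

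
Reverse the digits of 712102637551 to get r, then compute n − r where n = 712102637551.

Reverse of 712102637551 is 155736201217.
712102637551 − 155736201217 = 556366436334

556366436334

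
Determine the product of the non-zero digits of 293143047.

2×9×3×1×4×3×4×7 = 18144

18144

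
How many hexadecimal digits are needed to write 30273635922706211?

30273635922706211 in base 16 is 6B8DB6233B7F23, which has 14 digits.

14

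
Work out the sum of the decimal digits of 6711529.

6+7+1+1+5+2+9 = 31

31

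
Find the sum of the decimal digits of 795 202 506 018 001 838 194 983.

99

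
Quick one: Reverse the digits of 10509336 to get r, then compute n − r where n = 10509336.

-52881165

Reverse of 10509336 is 63390501.
10509336 − 63390501 = -52881165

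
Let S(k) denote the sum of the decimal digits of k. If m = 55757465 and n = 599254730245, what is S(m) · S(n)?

S(55757465) = 5+5+7+5+7+4+6+5 = 44.
S(599254730245) = 5+9+9+2+5+4+7+3+0+2+4+5 = 55.
44 · 55 = 2420.

2420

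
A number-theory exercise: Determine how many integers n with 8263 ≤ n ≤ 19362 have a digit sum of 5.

The integers in [8263, 19362] that have a digit sum of 5: 10004, 10013, 10022, 10031, 10040, 10103, …, 13100, 14000.
35 qualify.

35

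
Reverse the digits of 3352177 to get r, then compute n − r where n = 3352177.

Reverse of 3352177 is 7712533.
3352177 − 7712533 = -4360356

-4360356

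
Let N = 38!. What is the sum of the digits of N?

108

38! = 523022617466601111760007224100074291200000000
Sum of its 45 digits: 108.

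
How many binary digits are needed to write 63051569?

26

63051569 in base 2 is 11110000100001011100110001, which has 26 digits.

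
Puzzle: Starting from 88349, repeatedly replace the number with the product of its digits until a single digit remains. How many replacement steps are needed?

3

88349 → 6912 → 108 → 0 (3 steps)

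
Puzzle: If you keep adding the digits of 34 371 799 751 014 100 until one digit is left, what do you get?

8

3+4+3+7+1+7+9+9+7+5+1+0+1+4+1+0+0 = 62
6+2 = 8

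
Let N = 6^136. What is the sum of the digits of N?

486

6^136 = 6738605811544832916404944710839227866895803064850951683710862125118065920077148776367390663479029248557056
Sum of its 106 digits: 486.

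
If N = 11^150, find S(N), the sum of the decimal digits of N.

11^150 = 1617717835776189959423474389729474523259174290922026987531771334356336309518989285550030273833071044614659831525201714316224621866288174560213656800883169001
Sum of its 157 digits: 685.

685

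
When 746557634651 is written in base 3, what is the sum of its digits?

35

746557634651 in base 3 is 2122100222212220021211212.
Digit sum: 2+1+2+2+1+0+0+2+2+2+2+1+2+2+2+0+0+2+1+2+1+1+2+1+2 = 35.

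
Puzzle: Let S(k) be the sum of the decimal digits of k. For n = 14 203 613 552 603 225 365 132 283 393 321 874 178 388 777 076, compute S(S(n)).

First digit sum: 192.
1+9+2 = 12.

12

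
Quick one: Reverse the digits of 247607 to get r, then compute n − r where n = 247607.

-459135

Reverse of 247607 is 706742.
247607 − 706742 = -459135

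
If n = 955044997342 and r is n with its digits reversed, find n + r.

Reverse of 955044997342 is 243799440559.
955044997342 + 243799440559 = 1198844437901

1198844437901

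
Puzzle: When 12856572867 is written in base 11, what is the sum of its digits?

47

12856572867 in base 11 is 54A8222536.
Digit sum: 5+4+10+8+2+2+2+5+3+6 = 47.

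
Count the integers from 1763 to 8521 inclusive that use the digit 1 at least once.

The integers in [1763, 8521] that use the digit 1 at least once: 1763, 1764, 1765, 1766, 1767, 1768, …, 8519, 8521.
2051 qualify.

2051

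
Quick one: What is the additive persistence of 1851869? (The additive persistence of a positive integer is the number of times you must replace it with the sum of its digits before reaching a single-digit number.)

3

1851869 → 38 → 11 → 2 (3 steps)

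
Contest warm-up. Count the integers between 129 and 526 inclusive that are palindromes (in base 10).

The integers in [129, 526] that are palindromes (in base 10): 131, 141, 151, 161, 171, 181, …, 515, 525.
40 qualify.

40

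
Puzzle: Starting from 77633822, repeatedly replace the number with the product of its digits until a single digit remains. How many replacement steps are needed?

77633822 → 84672 → 2688 → 768 → 336 → 54 → 20 → 0 (7 steps)

7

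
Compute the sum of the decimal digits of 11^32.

11^32 = 2111377674535255285545615254209921
Sum of its 34 digits: 139.

139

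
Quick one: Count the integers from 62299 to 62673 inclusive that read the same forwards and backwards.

The integers in [62299, 62673] that read the same forwards and backwards: 62326, 62426, 62526, 62626.
4 qualify.

4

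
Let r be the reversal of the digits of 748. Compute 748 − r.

-99

Reverse of 748 is 847.
748 − 847 = -99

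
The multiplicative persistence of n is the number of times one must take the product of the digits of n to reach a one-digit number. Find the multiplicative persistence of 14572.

2

14572 → 280 → 0 (2 steps)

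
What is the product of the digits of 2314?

2×3×1×4 = 24

24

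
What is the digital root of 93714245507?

2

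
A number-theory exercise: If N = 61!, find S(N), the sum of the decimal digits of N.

61! = 507580213877224798800856812176625227226004528988036003099405939480985600000000000000
Sum of its 84 digits: 315.

315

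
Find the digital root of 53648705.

2

5+3+6+4+8+7+0+5 = 38
3+8 = 11
1+1 = 2
(Equivalently, 53648705 mod 9 = 2.)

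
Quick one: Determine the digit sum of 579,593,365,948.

5+7+9+5+9+3+3+6+5+9+4+8 = 73

73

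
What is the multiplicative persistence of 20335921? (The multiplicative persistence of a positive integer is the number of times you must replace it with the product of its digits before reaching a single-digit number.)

1

20335921 → 0 (1 step)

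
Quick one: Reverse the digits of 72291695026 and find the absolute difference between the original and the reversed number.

10232075799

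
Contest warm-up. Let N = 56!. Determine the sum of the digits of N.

56! = 710998587804863451854045647463724949736497978881168458687447040000000000000
Sum of its 75 digits: 333.

333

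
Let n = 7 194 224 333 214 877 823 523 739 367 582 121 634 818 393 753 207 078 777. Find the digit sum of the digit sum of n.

15

First digit sum: 249.
2+4+9 = 15.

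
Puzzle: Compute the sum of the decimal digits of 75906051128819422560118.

91

7+5+9+0+6+0+5+1+1+2+8+8+1+9+4+2+2+5+6+0+1+1+8 = 91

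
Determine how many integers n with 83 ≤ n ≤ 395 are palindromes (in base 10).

32

The integers in [83, 395] that are palindromes (in base 10): 88, 99, 101, 111, 121, 131, …, 383, 393.
32 qualify.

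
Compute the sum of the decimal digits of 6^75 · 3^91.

486

6^75 · 3^91 = 601697155328742320434801778811624966531473997154970365497389642844506408784872489203150276606895849472
Sum of its 102 digits: 486.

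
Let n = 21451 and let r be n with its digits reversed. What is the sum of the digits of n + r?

Reversal of 21451 is 15412; 21451 + 15412 = 36863.
Digit sum of 36863: 3+6+8+6+3 = 26.

26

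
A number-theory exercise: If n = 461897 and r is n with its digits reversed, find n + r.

1260061

Reverse of 461897 is 798164.
461897 + 798164 = 1260061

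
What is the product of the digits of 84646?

8×4×6×4×6 = 4608

4608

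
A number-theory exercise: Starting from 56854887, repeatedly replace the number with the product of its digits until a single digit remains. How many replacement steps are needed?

56854887 → 2150400 → 0 (2 steps)

2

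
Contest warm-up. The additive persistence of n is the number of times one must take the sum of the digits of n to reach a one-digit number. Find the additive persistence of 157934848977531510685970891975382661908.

2

157934848977531510685970891975382661908 → 204 → 6 (2 steps)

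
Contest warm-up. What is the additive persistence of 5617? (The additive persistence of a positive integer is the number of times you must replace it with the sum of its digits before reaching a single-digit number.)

5617 → 19 → 10 → 1 (3 steps)

3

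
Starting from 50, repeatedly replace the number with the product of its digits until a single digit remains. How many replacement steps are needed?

1

50 → 0 (1 step)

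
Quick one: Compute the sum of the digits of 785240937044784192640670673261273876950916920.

206

7+8+5+2+4+0+9+3+7+0+4+4+7+8+4+1+9+2+6+4+0+6+7+0+6+7+3+2+6+1+2+7+3+8+7+6+9+5+0+9+1+6+9+2+0 = 206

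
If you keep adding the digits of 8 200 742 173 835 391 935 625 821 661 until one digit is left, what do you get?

8+2+0+0+7+4+2+1+7+3+8+3+5+3+9+1+9+3+5+6+2+5+8+2+1+6+6+1 = 117
1+1+7 = 9

9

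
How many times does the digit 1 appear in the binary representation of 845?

6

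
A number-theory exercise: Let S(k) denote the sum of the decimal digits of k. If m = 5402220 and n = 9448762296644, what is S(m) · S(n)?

S(5402220) = 5+4+0+2+2+2+0 = 15.
S(9448762296644) = 9+4+4+8+7+6+2+2+9+6+6+4+4 = 71.
15 · 71 = 1065.

1065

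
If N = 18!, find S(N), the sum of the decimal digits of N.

54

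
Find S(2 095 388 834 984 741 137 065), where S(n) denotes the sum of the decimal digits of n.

2+0+9+5+3+8+8+8+3+4+9+8+4+7+4+1+1+3+7+0+6+5 = 105

105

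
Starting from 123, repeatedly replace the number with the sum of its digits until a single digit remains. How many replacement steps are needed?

1

123 → 6 (1 step)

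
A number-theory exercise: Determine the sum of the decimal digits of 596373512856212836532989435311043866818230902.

5+9+6+3+7+3+5+1+2+8+5+6+2+1+2+8+3+6+5+3+2+9+8+9+4+3+5+3+1+1+0+4+3+8+6+6+8+1+8+2+3+0+9+0+2 = 195

195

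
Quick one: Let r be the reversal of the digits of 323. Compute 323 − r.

0

Reverse of 323 is 323.
323 − 323 = 0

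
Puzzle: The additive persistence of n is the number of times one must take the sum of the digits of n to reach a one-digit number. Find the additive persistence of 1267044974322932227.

3

1267044974322932227 → 76 → 13 → 4 (3 steps)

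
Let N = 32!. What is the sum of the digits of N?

32! = 263130836933693530167218012160000000
Sum of its 36 digits: 108.

108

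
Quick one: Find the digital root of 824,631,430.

8+2+4+6+3+1+4+3+0 = 31
3+1 = 4

4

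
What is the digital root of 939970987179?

9+3+9+9+7+0+9+8+7+1+7+9 = 78
7+8 = 15
1+5 = 6

6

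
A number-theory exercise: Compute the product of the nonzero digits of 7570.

245

7×5×7 = 245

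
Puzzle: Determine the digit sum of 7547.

23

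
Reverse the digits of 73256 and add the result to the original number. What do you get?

Reverse of 73256 is 65237.
73256 + 65237 = 138493

138493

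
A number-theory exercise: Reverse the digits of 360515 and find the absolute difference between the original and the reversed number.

154548

Reverse of 360515 is 515063.
|360515 − 515063| = 154548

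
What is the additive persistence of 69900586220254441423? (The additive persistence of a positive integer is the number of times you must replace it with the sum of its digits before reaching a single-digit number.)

3

69900586220254441423 → 76 → 13 → 4 (3 steps)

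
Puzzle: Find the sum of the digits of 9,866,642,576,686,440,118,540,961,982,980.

9+8+6+6+6+4+2+5+7+6+6+8+6+4+4+0+1+1+8+5+4+0+9+6+1+9+8+2+9+8+0 = 158

158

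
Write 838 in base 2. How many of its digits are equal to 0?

5

838 in base 2 is 1101000110.
The digit 0 appears 5 times.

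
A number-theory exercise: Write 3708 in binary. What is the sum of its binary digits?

8

3708 in base 2 is 111001111100.
Digit sum: 1+1+1+0+0+1+1+1+1+1+0+0 = 8.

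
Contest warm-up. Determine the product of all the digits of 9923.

486

9×9×2×3 = 486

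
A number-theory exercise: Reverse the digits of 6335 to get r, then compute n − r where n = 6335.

Reverse of 6335 is 5336.
6335 − 5336 = 999

999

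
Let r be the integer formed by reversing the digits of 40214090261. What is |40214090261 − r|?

Reverse of 40214090261 is 16209041204.
|40214090261 − 16209041204| = 24005049057

24005049057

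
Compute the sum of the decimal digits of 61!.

61! = 507580213877224798800856812176625227226004528988036003099405939480985600000000000000
Sum of its 84 digits: 315.

315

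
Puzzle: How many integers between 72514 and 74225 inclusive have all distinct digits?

The integers in [72514, 74225] that have all distinct digits: 72514, 72516, 72518, 72519, 72530, 72531, …, 74218, 74219.
592 qualify.

592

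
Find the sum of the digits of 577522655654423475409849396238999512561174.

5+7+7+5+2+2+6+5+5+6+5+4+4+2+3+4+7+5+4+0+9+8+4+9+3+9+6+2+3+8+9+9+9+5+1+2+5+6+1+1+7+4 = 208

208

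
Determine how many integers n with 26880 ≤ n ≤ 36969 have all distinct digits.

The integers in [26880, 36969] that have all distinct digits: 26890, 26891, 26893, 26894, 26895, 26897, …, 36957, 36958.
3060 qualify.

3060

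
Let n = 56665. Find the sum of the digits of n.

5+6+6+6+5 = 28

28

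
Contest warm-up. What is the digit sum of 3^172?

342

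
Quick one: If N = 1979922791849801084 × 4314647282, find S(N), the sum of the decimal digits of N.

148

1979922791849801084 × 4314647282 = 8542668492424595999321253688
Sum of its 28 digits: 148.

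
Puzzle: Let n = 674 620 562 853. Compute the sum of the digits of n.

54

6+7+4+6+2+0+5+6+2+8+5+3 = 54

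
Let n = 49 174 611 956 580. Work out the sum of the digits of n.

4+9+1+7+4+6+1+1+9+5+6+5+8+0 = 66

66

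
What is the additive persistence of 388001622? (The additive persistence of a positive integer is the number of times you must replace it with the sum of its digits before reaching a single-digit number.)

2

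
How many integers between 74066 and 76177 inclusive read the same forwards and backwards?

The integers in [74066, 76177] that read the same forwards and backwards: 74147, 74247, 74347, 74447, 74547, 74647, …, 76067, 76167.
21 qualify.

21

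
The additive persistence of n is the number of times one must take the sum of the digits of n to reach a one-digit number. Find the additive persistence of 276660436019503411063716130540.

2

276660436019503411063716130540 → 100 → 1 (2 steps)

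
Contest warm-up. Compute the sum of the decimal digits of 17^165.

17^165 = 105699279614281532089919347134438162919804754601265633861065883592067697644698911870142710882208252761392391736035649951957207897816553893576655217048989349535882987020595947101305748987727765292411749457
Sum of its 204 digits: 989.

989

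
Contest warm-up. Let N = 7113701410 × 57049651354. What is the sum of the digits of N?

7113701410 × 57049651354 = 405834185276958209140
Sum of its 21 digits: 91.

91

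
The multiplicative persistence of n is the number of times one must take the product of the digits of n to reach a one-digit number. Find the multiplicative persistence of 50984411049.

50984411049 → 0 (1 step)

1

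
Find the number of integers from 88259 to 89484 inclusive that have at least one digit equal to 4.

The integers in [88259, 89484] that have at least one digit equal to 4: 88264, 88274, 88284, 88294, 88304, 88314, …, 89483, 89484.
379 qualify.

379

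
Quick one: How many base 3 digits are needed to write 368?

368 in base 3 is 111122, which has 6 digits.

6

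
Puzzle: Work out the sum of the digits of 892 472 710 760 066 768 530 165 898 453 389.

163

8+9+2+4+7+2+7+1+0+7+6+0+0+6+6+7+6+8+5+3+0+1+6+5+8+9+8+4+5+3+3+8+9 = 163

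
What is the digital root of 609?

6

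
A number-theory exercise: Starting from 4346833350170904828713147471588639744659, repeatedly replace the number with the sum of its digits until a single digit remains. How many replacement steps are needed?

4346833350170904828713147471588639744659 → 187 → 16 → 7 (3 steps)

3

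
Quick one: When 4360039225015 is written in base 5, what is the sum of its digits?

27

4360039225015 in base 5 is 1032413330020200030.
Digit sum: 1+0+3+2+4+1+3+3+3+0+0+2+0+2+0+0+0+3+0 = 27.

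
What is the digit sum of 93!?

513

93! = 1156772507081641574759205162306240436214753229576413535186142281213246807121467315215203289516844845303838996289387078090752000000000000000000000
Sum of its 145 digits: 513.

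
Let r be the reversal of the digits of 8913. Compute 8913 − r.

Reverse of 8913 is 3198.
8913 − 3198 = 5715

5715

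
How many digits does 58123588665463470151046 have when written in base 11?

22

58123588665463470151046 in base 11 is 7944047009812020623990, which has 22 digits.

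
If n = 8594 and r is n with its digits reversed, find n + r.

Reverse of 8594 is 4958.
8594 + 4958 = 13552

13552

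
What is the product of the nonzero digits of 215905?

450

2×1×5×9×5 = 450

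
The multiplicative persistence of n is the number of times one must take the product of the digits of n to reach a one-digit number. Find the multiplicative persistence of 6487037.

1

6487037 → 0 (1 step)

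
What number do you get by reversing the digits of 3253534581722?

2271854353523

Reversing 3253534581722 gives 2271854353523.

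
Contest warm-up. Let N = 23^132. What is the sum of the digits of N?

784

23^132 = 559853444205256635038100588781766472299607450896116455907997413610043321320649050722672985771503413338123172793785354887420997040443053745840717914418241953209814924365524375775521
Sum of its 180 digits: 784.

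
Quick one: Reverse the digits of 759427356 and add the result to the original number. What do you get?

Reverse of 759427356 is 653724957.
759427356 + 653724957 = 1413152313

1413152313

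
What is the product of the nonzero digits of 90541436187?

725760

9×5×4×1×4×3×6×1×8×7 = 725760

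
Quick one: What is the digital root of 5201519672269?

5+2+0+1+5+1+9+6+7+2+2+6+9 = 55
5+5 = 10
1+0 = 1

1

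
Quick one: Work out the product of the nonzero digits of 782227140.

12544

7×8×2×2×2×7×1×4 = 12544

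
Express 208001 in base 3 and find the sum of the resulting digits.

13

208001 in base 3 is 101120022202.
Digit sum: 1+0+1+1+2+0+0+2+2+2+0+2 = 13.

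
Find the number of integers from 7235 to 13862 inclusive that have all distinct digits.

2333

The integers in [7235, 13862] that have all distinct digits: 7235, 7236, 7238, 7239, 7240, 7241, …, 13860, 13862.
2333 qualify.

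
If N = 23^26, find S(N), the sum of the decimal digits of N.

23^26 = 254052654154149545721997685422868689
Sum of its 36 digits: 178.

178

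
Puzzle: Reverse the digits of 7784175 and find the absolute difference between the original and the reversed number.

2069298

Reverse of 7784175 is 5714877.
|7784175 − 5714877| = 2069298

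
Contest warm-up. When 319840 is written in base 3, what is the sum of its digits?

319840 in base 3 is 121020201221.
Digit sum: 1+2+1+0+2+0+2+0+1+2+2+1 = 14.

14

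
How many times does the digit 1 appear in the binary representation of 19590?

19590 in base 2 is 100110010000110.
The digit 1 appears 6 times.

6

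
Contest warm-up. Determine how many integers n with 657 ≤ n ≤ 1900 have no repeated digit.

The integers in [657, 1900] that have no repeated digit: 657, 658, 659, 670, 671, 672, …, 1896, 1897.
691 qualify.

691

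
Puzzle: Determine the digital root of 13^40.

The digital root of n equals n mod 9 (or 9 when 9 | n), so we need 13^40 mod 9.
13^40 ≡ 4 (mod 9), so the digital root is 4.

4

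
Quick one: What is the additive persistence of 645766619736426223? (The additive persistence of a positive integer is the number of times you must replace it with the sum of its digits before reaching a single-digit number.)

3

645766619736426223 → 85 → 13 → 4 (3 steps)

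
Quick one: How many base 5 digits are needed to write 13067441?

13067441 in base 5 is 11321124231, which has 11 digits.

11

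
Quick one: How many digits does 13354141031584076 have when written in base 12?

15

13354141031584076 in base 12 is A49909BB7947378, which has 15 digits.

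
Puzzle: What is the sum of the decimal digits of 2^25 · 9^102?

540

2^25 · 9^102 = 721914648766728007451799649482693193489578049433867159932605091888735438940327387669667659038904121556992
Sum of its 105 digits: 540.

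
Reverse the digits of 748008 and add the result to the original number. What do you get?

Reverse of 748008 is 800847.
748008 + 800847 = 1548855

1548855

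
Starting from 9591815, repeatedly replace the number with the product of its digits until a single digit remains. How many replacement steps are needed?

9591815 → 16200 → 0 (2 steps)

2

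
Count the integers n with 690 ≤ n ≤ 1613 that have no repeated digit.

511

The integers in [690, 1613] that have no repeated digit: 690, 691, 692, 693, 694, 695, …, 1608, 1609.
511 qualify.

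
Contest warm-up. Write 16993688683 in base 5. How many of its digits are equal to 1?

3

16993688683 in base 5 is 234300341014213.
The digit 1 appears 3 times.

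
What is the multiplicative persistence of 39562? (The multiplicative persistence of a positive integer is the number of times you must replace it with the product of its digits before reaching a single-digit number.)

39562 → 1620 → 0 (2 steps)

2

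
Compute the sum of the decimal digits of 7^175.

7^175 = 7801120791220815810240464127911180777777188182006932636111839698571603885844026671779915606471699893312656644407347632248554716494939953912586437943
Sum of its 148 digits: 682.

682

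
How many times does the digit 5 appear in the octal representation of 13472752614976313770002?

1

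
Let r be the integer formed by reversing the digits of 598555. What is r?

Reversing 598555 gives 555895.

555895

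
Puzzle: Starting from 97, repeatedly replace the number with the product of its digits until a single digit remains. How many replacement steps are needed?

3

97 → 63 → 18 → 8 (3 steps)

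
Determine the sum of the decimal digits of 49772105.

4+9+7+7+2+1+0+5 = 35

35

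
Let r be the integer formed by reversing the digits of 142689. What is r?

986241

Reversing 142689 gives 986241.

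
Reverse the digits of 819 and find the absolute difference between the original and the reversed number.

Reverse of 819 is 918.
|819 − 918| = 99

99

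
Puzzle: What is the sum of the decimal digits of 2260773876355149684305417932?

2+2+6+0+7+7+3+8+7+6+3+5+5+1+4+9+6+8+4+3+0+5+4+1+7+9+3+2 = 127

127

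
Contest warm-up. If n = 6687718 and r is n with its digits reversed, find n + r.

Reverse of 6687718 is 8177866.
6687718 + 8177866 = 14865584

14865584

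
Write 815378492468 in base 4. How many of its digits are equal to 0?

5

815378492468 in base 4 is 23313120112012300310.
The digit 0 appears 5 times.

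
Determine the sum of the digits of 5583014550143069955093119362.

112

5+5+8+3+0+1+4+5+5+0+1+4+3+0+6+9+9+5+5+0+9+3+1+1+9+3+6+2 = 112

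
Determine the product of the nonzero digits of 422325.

480

4×2×2×3×2×5 = 480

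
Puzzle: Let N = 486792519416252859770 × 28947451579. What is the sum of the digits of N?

486792519416252859770 × 28947451579 = 14091402884821397003812352076830
Sum of its 32 digits: 119.

119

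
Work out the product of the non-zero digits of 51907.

315

5×1×9×7 = 315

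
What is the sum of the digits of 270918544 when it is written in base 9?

270918544 in base 9 is 625702334.
Digit sum: 6+2+5+7+0+2+3+3+4 = 32.

32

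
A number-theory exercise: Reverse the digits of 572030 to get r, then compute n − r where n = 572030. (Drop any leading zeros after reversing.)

541755

Reverse of 572030 is 30275.
572030 − 30275 = 541755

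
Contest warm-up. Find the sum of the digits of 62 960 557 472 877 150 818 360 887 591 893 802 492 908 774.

6+2+9+6+0+5+5+7+4+7+2+8+7+7+1+5+0+8+1+8+3+6+0+8+8+7+5+9+1+8+9+3+8+0+2+4+9+2+9+0+8+7+7+4 = 225

225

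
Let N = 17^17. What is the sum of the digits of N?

98

17^17 = 827240261886336764177
Sum of its 21 digits: 98.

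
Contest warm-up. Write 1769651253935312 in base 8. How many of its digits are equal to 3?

2

1769651253935312 in base 8 is 62227641227376320.
The digit 3 appears 2 times.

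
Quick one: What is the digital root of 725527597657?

4

7+2+5+5+2+7+5+9+7+6+5+7 = 67
6+7 = 13
1+3 = 4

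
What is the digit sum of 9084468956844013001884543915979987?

176

9+0+8+4+4+6+8+9+5+6+8+4+4+0+1+3+0+0+1+8+8+4+5+4+3+9+1+5+9+7+9+9+8+7 = 176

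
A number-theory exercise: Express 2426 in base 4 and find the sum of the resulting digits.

11

2426 in base 4 is 211322.
Digit sum: 2+1+1+3+2+2 = 11.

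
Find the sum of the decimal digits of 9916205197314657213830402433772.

9+9+1+6+2+0+5+1+9+7+3+1+4+6+5+7+2+1+3+8+3+0+4+0+2+4+3+3+7+7+2 = 124

124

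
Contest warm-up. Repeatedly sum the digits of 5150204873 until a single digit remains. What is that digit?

8

5+1+5+0+2+0+4+8+7+3 = 35
3+5 = 8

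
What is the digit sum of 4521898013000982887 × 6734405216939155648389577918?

4521898013000982887 × 6734405216939155648389577918 = 30452293569220621027691020713190655621071089266
Sum of its 47 digits: 173.

173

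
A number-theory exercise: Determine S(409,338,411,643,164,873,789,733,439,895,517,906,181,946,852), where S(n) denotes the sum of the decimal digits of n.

222

4+0+9+3+3+8+4+1+1+6+4+3+1+6+4+8+7+3+7+8+9+7+3+3+4+3+9+8+9+5+5+1+7+9+0+6+1+8+1+9+4+6+8+5+2 = 222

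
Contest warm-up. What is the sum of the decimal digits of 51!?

51! = 1551118753287382280224243016469303211063259720016986112000000000000
Sum of its 67 digits: 198.

198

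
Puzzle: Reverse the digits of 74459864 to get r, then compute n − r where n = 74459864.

27564417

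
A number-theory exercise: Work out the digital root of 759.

3

7+5+9 = 21
2+1 = 3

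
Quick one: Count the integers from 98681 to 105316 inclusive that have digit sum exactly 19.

359

The integers in [98681, 105316] that have digit sum exactly 19: 99001, 99010, 99100, 100099, 100189, 100198, …, 105283, 105292.
359 qualify.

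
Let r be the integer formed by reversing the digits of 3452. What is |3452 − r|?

909

Reverse of 3452 is 2543.
|3452 − 2543| = 909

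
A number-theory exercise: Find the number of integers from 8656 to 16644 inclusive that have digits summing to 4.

20

The integers in [8656, 16644] that have digits summing to 4: 10003, 10012, 10021, 10030, 10102, 10111, …, 12100, 13000.
20 qualify.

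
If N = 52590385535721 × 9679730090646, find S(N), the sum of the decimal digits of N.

52590385535721 × 9679730090646 = 509060737348792722600965766
Sum of its 27 digits: 126.

126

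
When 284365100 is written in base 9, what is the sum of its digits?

36

284365100 in base 9 is 654066522.
Digit sum: 6+5+4+0+6+6+5+2+2 = 36.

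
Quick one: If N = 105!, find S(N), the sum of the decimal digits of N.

105! = 1081396758240290900504101305800329649720646107774902579144176636573226531909905153326984536526808240339776398934872029657993872907813436816097280000000000000000000000000
Sum of its 169 digits: 648.

648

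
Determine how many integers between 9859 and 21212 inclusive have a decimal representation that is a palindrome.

The integers in [9859, 21212] that have a decimal representation that is a palindrome: 9889, 9999, 10001, 10101, 10201, 10301, …, 21112, 21212.
115 qualify.

115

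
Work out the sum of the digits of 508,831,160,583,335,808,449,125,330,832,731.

130

5+0+8+8+3+1+1+6+0+5+8+3+3+3+5+8+0+8+4+4+9+1+2+5+3+3+0+8+3+2+7+3+1 = 130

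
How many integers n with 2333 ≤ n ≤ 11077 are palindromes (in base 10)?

The integers in [2333, 11077] that are palindromes (in base 10): 2442, 2552, 2662, 2772, 2882, 2992, …, 10901, 11011.
87 qualify.

87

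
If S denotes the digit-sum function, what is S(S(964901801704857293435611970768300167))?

First digit sum: 157.
1+5+7 = 13.

13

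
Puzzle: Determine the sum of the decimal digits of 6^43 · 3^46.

6^43 · 3^46 = 25590659813113988525162752561213013414288790008799166464
Sum of its 56 digits: 243.

243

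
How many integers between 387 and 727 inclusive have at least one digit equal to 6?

The integers in [387, 727] that have at least one digit equal to 6: 396, 406, 416, 426, 436, 446, …, 716, 726.
142 qualify.

142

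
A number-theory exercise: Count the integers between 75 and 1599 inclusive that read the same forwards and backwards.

99

The integers in [75, 1599] that read the same forwards and backwards: 77, 88, 99, 101, 111, 121, …, 1441, 1551.
99 qualify.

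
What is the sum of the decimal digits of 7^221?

7^221 = 5843416508321765137412223462176261055753559544095817424625430781485355014524409616639950700057743469282269362223748969437289370453147445512994056218802090543396973006957507863824356124007
Sum of its 187 digits: 805.

805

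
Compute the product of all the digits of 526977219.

5×2×6×9×7×7×2×1×9 = 476280

476280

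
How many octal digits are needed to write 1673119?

7

1673119 in base 8 is 6303637, which has 7 digits.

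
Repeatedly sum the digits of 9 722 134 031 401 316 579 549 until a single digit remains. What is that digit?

5

9+7+2+2+1+3+4+0+3+1+4+0+1+3+1+6+5+7+9+5+4+9 = 86
8+6 = 14
1+4 = 5
(Equivalently, 9 722 134 031 401 316 579 549 mod 9 = 5.)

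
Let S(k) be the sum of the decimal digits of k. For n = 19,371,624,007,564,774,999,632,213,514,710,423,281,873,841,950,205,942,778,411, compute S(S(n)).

First digit sum: 250.
2+5+0 = 7.

7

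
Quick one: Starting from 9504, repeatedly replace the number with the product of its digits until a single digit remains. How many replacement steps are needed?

1

9504 → 0 (1 step)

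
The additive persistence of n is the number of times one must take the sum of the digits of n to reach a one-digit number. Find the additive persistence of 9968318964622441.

3

9968318964622441 → 82 → 10 → 1 (3 steps)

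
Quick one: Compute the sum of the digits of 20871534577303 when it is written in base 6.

38

20871534577303 in base 6 is 112220130044450531.
Digit sum: 1+1+2+2+2+0+1+3+0+0+4+4+4+5+0+5+3+1 = 38.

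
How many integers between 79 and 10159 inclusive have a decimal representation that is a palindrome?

184

The integers in [79, 10159] that have a decimal representation that is a palindrome: 88, 99, 101, 111, 121, 131, …, 10001, 10101.
184 qualify.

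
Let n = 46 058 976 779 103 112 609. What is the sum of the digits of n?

91

4+6+0+5+8+9+7+6+7+7+9+1+0+3+1+1+2+6+0+9 = 91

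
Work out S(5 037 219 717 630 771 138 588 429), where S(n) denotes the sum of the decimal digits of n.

114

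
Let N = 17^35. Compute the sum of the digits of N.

17^35 = 11633549665058175578832094238737833478284593
Sum of its 44 digits: 215.

215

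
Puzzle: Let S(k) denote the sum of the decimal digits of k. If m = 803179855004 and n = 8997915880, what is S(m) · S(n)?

3200

S(803179855004) = 8+0+3+1+7+9+8+5+5+0+0+4 = 50.
S(8997915880) = 8+9+9+7+9+1+5+8+8+0 = 64.
50 · 64 = 3200.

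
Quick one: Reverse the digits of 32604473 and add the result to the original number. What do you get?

Reverse of 32604473 is 37440623.
32604473 + 37440623 = 70045096

70045096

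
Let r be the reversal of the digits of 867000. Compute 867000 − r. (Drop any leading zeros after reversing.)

866232

Reverse of 867000 is 768.
867000 − 768 = 866232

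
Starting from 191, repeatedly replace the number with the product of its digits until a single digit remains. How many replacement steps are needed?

1

191 → 9 (1 step)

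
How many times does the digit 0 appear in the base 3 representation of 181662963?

4

181662963 in base 3 is 110122211102201220.
The digit 0 appears 4 times.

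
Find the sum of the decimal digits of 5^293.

1028

5^293 = 6283639635581089987962588102382432823008275855999295443342782869999494726043796296268925291567784898914794971603368804496854935821343640195593618974859473218883974994508623268529845518060028553009033203125
Sum of its 205 digits: 1028.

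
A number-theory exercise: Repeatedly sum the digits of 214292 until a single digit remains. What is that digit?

2

2+1+4+2+9+2 = 20
2+0 = 2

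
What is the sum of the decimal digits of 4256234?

26

4+2+5+6+2+3+4 = 26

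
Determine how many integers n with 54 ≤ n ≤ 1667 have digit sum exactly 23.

18

The integers in [54, 1667] that have digit sum exactly 23: 599, 689, 698, 779, 788, 797, …, 1589, 1598.
18 qualify.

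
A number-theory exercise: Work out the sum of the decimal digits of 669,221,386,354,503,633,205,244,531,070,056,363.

6+6+9+2+2+1+3+8+6+3+5+4+5+0+3+6+3+3+2+0+5+2+4+4+5+3+1+0+7+0+0+5+6+3+6+3 = 131

131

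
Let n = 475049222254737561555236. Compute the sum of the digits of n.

4+7+5+0+4+9+2+2+2+2+5+4+7+3+7+5+6+1+5+5+5+2+3+6 = 101

101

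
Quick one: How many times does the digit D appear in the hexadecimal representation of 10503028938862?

10503028938862 in base 16 is 98D6D4F186E.
The digit D appears 2 times.

2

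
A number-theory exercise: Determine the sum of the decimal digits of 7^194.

7^194 = 88924158227561281226520409113692540181550107099679841392193219526176387112718869278739153030704587801792325036783536742123291998603333570095374837587568245668364849
Sum of its 164 digits: 742.

742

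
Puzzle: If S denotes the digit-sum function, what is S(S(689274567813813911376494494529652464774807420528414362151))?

First digit sum: 263.
2+6+3 = 11.

11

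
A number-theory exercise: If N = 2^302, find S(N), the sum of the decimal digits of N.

409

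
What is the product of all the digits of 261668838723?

27869184

2×6×1×6×6×8×8×3×8×7×2×3 = 27869184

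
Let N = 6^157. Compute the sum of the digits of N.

558

6^157 = 147824463072822364471749602760070321480464589141669826605462395669960767780147209615404518618379392067251960771458614951936
Sum of its 123 digits: 558.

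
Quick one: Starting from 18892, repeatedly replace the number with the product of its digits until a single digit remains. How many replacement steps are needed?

3

18892 → 1152 → 10 → 0 (3 steps)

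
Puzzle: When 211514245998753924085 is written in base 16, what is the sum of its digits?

130

211514245998753924085 in base 16 is B77598E15DA50C3F5.
Digit sum: 11+7+7+5+9+8+14+1+5+13+10+5+0+12+3+15+5 = 130.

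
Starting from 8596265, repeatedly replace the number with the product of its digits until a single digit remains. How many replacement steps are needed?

2

8596265 → 129600 → 0 (2 steps)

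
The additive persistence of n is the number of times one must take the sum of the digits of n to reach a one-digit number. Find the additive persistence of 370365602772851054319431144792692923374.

3

370365602772851054319431144792692923374 → 164 → 11 → 2 (3 steps)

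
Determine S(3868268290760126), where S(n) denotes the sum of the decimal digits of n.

3+8+6+8+2+6+8+2+9+0+7+6+0+1+2+6 = 74

74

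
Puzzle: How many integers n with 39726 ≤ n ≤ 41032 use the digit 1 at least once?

349

The integers in [39726, 41032] that use the digit 1 at least once: 39731, 39741, 39751, 39761, 39771, 39781, …, 41031, 41032.
349 qualify.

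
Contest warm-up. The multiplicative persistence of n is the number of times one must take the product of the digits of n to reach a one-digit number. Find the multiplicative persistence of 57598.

57598 → 12600 → 0 (2 steps)

2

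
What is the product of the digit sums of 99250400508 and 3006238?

S(99250400508) = 9+9+2+5+0+4+0+0+5+0+8 = 42.
S(3006238) = 3+0+0+6+2+3+8 = 22.
42 · 22 = 924.

924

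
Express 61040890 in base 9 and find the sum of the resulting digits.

34

61040890 in base 9 is 136765321.
Digit sum: 1+3+6+7+6+5+3+2+1 = 34.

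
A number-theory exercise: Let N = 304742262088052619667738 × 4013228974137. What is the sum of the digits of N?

123

304742262088052619667738 × 4013228974137 = 1223000475855824202393231603535292106
Sum of its 37 digits: 123.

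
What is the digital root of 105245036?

8

1+0+5+2+4+5+0+3+6 = 26
2+6 = 8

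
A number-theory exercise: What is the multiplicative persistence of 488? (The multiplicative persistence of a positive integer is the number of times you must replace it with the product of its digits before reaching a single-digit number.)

3

488 → 256 → 60 → 0 (3 steps)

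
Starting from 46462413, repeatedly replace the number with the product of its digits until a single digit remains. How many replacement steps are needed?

4

46462413 → 13824 → 192 → 18 → 8 (4 steps)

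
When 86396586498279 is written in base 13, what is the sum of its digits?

86396586498279 in base 13 is 392921758AB35.
Digit sum: 3+9+2+9+2+1+7+5+8+10+11+3+5 = 75.

75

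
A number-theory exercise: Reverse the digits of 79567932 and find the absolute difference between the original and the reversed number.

55591335

Reverse of 79567932 is 23976597.
|79567932 − 23976597| = 55591335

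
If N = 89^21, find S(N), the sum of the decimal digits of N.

224

89^21 = 86534669543385676516186776267386878120889
Sum of its 41 digits: 224.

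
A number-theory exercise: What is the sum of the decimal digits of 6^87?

288

6^87 = 50021738714629030177311081962496059484833406150976385567830453518336
Sum of its 68 digits: 288.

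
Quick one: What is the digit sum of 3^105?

225

3^105 = 125236737537878753441860054533045969266612127846243
Sum of its 51 digits: 225.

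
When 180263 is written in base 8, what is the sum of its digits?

180263 in base 8 is 540047.
Digit sum: 5+4+0+0+4+7 = 20.

20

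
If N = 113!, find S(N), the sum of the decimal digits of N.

113! = 22311927486598136465966070212187151182564399087952213171022161345724023063584214692821047352118139068425569179220877461124773845924561575264739138192463311667200000000000000000000000000
Sum of its 185 digits: 666.

666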